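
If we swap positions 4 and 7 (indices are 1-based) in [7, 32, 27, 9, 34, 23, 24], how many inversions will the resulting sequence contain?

There are 12 inversions.

Positions 4 and 7 hold 9 and 24; after swapping, the array is [7, 32, 27, 24, 34, 23, 9].
Count, for each position, how many later elements it exceeds:
7 → none → 0
32 → 27, 24, 23, 9 → 4
27 → 24, 23, 9 → 3
24 → 23, 9 → 2
34 → 23, 9 → 2
23 → 9 → 1
9 → none → 0
Sum: 0 + 4 + 3 + 2 + 2 + 1 + 0 = 12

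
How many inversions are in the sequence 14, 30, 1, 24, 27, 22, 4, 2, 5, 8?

Element-by-element contributions:
14: 5
30: 8
1: 0
24: 5
27: 5
22: 4
4: 1
2: 0
5: 0
8: 0
Sum: 5 + 8 + 0 + 5 + 5 + 4 + 1 + 0 + 0 + 0 = 28

28 out-of-order pairs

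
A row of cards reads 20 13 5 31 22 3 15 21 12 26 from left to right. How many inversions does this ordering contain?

Sweep left to right; for each value list the smaller values that follow it:
20 → 13, 5, 3, 15, 12 → 5
13 → 5, 3, 12 → 3
5 → 3 → 1
31 → 22, 3, 15, 21, 12, 26 → 6
22 → 3, 15, 21, 12 → 4
3 → none → 0
15 → 12 → 1
21 → 12 → 1
12 → none → 0
26 → none → 0
Sum: 5 + 3 + 1 + 6 + 4 + 0 + 1 + 1 + 0 + 0 = 21

Out-of-order pairs: 21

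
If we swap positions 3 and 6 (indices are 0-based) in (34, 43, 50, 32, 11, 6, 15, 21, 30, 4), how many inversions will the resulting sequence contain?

Positions 3 and 6 hold 32 and 15; after swapping, the array is [34, 43, 50, 15, 11, 6, 32, 21, 30, 4].
Element-by-element contributions:
34 → 15, 11, 6, 32, 21, 30, 4 → 7
43 → 15, 11, 6, 32, 21, 30, 4 → 7
50 → 15, 11, 6, 32, 21, 30, 4 → 7
15 → 11, 6, 4 → 3
11 → 6, 4 → 2
6 → 4 → 1
32 → 21, 30, 4 → 3
21 → 4 → 1
30 → 4 → 1
4 → none → 0
Sum: 7 + 7 + 7 + 3 + 2 + 1 + 3 + 1 + 1 + 0 = 32

32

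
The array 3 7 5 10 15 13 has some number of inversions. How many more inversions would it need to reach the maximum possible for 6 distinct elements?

Maximum inversions for 6 distinct elements is C(6, 2) = 6·5/2 = 15.
Current inversions — for each element, count later smaller elements:
3: 0
7: 1
5: 0
10: 0
15: 1
13: 0
Current total: 0 + 1 + 0 + 0 + 1 + 0 = 2
Shortfall: 15 − 2 = 13

13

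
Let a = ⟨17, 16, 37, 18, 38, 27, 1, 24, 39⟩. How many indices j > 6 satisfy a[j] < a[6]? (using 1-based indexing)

2

The element at index 6 is 27.
Elements after it: 1, 24, 39
Those smaller than 27: 1, 24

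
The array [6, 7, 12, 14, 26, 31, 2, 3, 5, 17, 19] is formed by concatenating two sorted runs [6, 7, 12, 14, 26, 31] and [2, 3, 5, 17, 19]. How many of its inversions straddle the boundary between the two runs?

Count, for every r in R, how many entries of L exceed r:
r = 2: 6, 7, 12, 14, 26, 31 → 6
r = 3: 6, 7, 12, 14, 26, 31 → 6
r = 5: 6, 7, 12, 14, 26, 31 → 6
r = 17: 26, 31 → 2
r = 19: 26, 31 → 2
Cross-inversions: 6 + 6 + 6 + 2 + 2 = 22

22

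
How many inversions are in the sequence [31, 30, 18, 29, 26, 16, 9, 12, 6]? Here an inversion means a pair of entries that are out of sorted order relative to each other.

There are 33 out-of-order pairs.

For each element, count later entries that are smaller:
31: 8
30: 7
18: 4
29: 5
26: 4
16: 3
9: 1
12: 1
6: 0
Sum: 8 + 7 + 4 + 5 + 4 + 3 + 1 + 1 + 0 = 33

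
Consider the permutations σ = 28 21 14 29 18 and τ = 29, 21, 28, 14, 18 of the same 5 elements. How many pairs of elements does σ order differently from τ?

Assign each item its position (1..5) in the first ordering, then rewrite the second ordering as that position sequence:
positions: 28→1, 21→2, 14→3, 29→4, 18→5
second ordering as positions: [4, 2, 1, 3, 5]
Discordant pairs = inversions in this position sequence.
4: 2, 1, 3 → 3
2: 1 → 1
1: 0
3: 0
5: 0
Total: 3 + 1 + 0 + 0 + 0 = 4

There are 4 discordant pairs.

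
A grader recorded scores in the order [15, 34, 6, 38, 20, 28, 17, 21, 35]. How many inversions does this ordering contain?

14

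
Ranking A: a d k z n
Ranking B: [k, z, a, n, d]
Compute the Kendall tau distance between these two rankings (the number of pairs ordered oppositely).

Assign each item its position (1..5) in the first ordering, then rewrite the second ordering as that position sequence:
positions: a→1, d→2, k→3, z→4, n→5
second ordering as positions: [3, 4, 1, 5, 2]
Discordant pairs = inversions in this position sequence.
3: 1, 2 → 2
4: 1, 2 → 2
1: 0
5: 2 → 1
2: 0
Total: 2 + 2 + 0 + 1 + 0 = 5

5 discordant pairs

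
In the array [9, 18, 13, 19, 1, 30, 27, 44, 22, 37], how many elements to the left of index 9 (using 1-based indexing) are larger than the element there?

3

The element at index 9 is 22.
Elements before it: 9, 18, 13, 19, 1, 30, 27, 44
Those larger than 22: 30, 27, 44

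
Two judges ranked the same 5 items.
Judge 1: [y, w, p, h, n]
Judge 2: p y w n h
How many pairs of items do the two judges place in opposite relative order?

Assign each item its position (1..5) in the first ordering, then rewrite the second ordering as that position sequence:
positions: y→1, w→2, p→3, h→4, n→5
second ordering as positions: [3, 1, 2, 5, 4]
Discordant pairs = inversions in this position sequence.
3: 1, 2 → 2
1: 0
2: 0
5: 4 → 1
4: 0
Total: 2 + 0 + 0 + 1 + 0 = 3

3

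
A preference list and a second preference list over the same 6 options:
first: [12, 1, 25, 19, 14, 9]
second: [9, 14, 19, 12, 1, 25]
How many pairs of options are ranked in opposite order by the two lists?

12

Assign each item its position (1..6) in the first ordering, then rewrite the second ordering as that position sequence:
positions: 12→1, 1→2, 25→3, 19→4, 14→5, 9→6
second ordering as positions: [6, 5, 4, 1, 2, 3]
Discordant pairs = inversions in this position sequence.
6: 5, 4, 1, 2, 3 → 5
5: 4, 1, 2, 3 → 4
4: 1, 2, 3 → 3
1: 0
2: 0
3: 0
Total: 5 + 4 + 3 + 0 + 0 + 0 = 12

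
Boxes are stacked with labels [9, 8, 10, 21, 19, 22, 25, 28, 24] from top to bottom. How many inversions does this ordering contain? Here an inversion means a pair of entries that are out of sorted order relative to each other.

4

For each element, count later entries that are smaller:
9 → 8 → 1
8 → none → 0
10 → none → 0
21 → 19 → 1
19 → none → 0
22 → none → 0
25 → 24 → 1
28 → 24 → 1
24 → none → 0
Sum: 1 + 0 + 0 + 1 + 0 + 0 + 1 + 1 + 0 = 4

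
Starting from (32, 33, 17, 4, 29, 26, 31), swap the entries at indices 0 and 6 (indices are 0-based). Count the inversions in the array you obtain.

Positions 0 and 6 hold 32 and 31; after swapping, the array is [31, 33, 17, 4, 29, 26, 32].
Count, for each position, how many later elements it exceeds:
31: 4
33: 5
17: 1
4: 0
29: 1
26: 0
32: 0
Sum: 4 + 5 + 1 + 0 + 1 + 0 + 0 = 11

Inversions: 11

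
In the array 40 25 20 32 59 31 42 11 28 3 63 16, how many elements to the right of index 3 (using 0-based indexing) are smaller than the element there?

5

The element at index 3 is 32.
Elements after it: 59, 31, 42, 11, 28, 3, 63, 16
Those smaller than 32: 31, 11, 28, 3, 16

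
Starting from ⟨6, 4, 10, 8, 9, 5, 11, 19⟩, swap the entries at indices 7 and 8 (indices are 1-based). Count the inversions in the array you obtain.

Positions 7 and 8 hold 11 and 19; after swapping, the array is [6, 4, 10, 8, 9, 5, 19, 11].
Count, for each position, how many later elements it exceeds:
6 → 4, 5 → 2
4 → none → 0
10 → 8, 9, 5 → 3
8 → 5 → 1
9 → 5 → 1
5 → none → 0
19 → 11 → 1
11 → none → 0
Sum: 2 + 0 + 3 + 1 + 1 + 0 + 1 + 0 = 8

8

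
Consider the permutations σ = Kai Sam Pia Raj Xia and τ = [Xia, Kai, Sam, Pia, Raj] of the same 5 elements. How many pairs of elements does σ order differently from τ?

Assign each item its position (1..5) in the first ordering, then rewrite the second ordering as that position sequence:
positions: Kai→1, Sam→2, Pia→3, Raj→4, Xia→5
second ordering as positions: [5, 1, 2, 3, 4]
Discordant pairs = inversions in this position sequence.
5: 1, 2, 3, 4 → 4
1: 0
2: 0
3: 0
4: 0
Total: 4 + 0 + 0 + 0 + 0 = 4

4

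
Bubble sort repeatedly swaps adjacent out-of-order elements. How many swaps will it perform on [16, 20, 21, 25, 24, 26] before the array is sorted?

1 swap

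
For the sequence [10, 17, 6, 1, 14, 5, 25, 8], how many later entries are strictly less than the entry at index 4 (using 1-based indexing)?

0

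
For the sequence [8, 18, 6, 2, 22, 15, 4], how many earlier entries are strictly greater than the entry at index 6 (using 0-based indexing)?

The element at index 6 is 4.
Elements before it: 8, 18, 6, 2, 22, 15
Those larger than 4: 8, 18, 6, 22, 15

5 such elements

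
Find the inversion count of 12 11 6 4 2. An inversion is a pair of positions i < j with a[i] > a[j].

10 inversions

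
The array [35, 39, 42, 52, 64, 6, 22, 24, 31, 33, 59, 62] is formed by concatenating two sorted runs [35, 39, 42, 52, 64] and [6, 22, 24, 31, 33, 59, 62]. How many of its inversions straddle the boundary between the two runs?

27

Take each right-half value and tally the left-half values above it:
r = 6: 35, 39, 42, 52, 64 → 5
r = 22: 35, 39, 42, 52, 64 → 5
r = 24: 35, 39, 42, 52, 64 → 5
r = 31: 35, 39, 42, 52, 64 → 5
r = 33: 35, 39, 42, 52, 64 → 5
r = 59: 64 → 1
r = 62: 64 → 1
Cross-inversions: 5 + 5 + 5 + 5 + 5 + 1 + 1 = 27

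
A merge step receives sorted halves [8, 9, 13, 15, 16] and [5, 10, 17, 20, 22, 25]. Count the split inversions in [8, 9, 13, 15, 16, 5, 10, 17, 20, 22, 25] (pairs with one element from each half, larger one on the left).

Count, for every r in R, how many entries of L exceed r:
r = 5: 8, 9, 13, 15, 16 → 5
r = 10: 13, 15, 16 → 3
r = 17: none → 0
r = 20: none → 0
r = 22: none → 0
r = 25: none → 0
Cross-inversions: 5 + 3 + 0 + 0 + 0 + 0 = 8

8 split inversions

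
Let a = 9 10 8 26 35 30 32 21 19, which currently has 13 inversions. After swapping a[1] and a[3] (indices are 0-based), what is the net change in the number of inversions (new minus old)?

Positions 1 and 3 hold 10 and 26; after swapping, the array is [9, 26, 8, 10, 35, 30, 32, 21, 19].
Sweep left to right; for each value list the smaller values that follow it:
9: 1
26: 4
8: 0
10: 0
35: 4
30: 2
32: 2
21: 1
19: 0
Sum: 1 + 4 + 0 + 0 + 4 + 2 + 2 + 1 + 0 = 14
Change: 14 − 13 = +1

+1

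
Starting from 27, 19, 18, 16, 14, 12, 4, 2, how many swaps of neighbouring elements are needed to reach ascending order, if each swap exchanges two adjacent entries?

The minimum number of adjacent swaps to sort an array equals its inversion count, since every such swap removes exactly one inversion.
Count inversions — for each element, later elements that are smaller:
27: 19, 18, 16, 14, 12, 4, 2 → 7
19: 18, 16, 14, 12, 4, 2 → 6
18: 16, 14, 12, 4, 2 → 5
16: 14, 12, 4, 2 → 4
14: 12, 4, 2 → 3
12: 4, 2 → 2
4: 2 → 1
2: none → 0
Total inversions: 7 + 6 + 5 + 4 + 3 + 2 + 1 + 0 = 28

28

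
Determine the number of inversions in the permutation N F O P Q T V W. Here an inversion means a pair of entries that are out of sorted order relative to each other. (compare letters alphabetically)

For each element, count later entries that are smaller:
N: 1
F: 0
O: 0
P: 0
Q: 0
T: 0
V: 0
W: 0
Sum: 1 + 0 + 0 + 0 + 0 + 0 + 0 + 0 = 1

1 inversion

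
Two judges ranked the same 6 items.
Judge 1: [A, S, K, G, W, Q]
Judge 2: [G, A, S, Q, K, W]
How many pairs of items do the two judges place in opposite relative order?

5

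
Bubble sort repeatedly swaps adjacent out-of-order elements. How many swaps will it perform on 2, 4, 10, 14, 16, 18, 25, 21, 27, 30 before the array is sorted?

1 swap

Each adjacent swap fixes exactly one inversion, so the minimum swap count equals the number of inversions.
Count inversions — for each element, later elements that are smaller:
2: none → 0
4: none → 0
10: none → 0
14: none → 0
16: none → 0
18: none → 0
25: 21 → 1
21: none → 0
27: none → 0
30: none → 0
Total inversions: 0 + 0 + 0 + 0 + 0 + 0 + 1 + 0 + 0 + 0 = 1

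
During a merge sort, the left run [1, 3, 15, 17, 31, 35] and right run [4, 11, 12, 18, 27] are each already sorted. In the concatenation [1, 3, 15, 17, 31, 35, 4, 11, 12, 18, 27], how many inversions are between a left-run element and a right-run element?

For each element r of the right run, count left-run elements greater than r:
r = 4: 15, 17, 31, 35 → 4
r = 11: 15, 17, 31, 35 → 4
r = 12: 15, 17, 31, 35 → 4
r = 18: 31, 35 → 2
r = 27: 31, 35 → 2
Cross-inversions: 4 + 4 + 4 + 2 + 2 = 16

16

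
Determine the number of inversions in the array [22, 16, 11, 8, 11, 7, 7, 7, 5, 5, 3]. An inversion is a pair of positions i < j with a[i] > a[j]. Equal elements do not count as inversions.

Count, for each position, how many later elements it exceeds:
22 → 16, 11, 8, 11, 7, 7, 7, 5, 5, 3 → 10
16 → 11, 8, 11, 7, 7, 7, 5, 5, 3 → 9
11 → 8, 7, 7, 7, 5, 5, 3 → 7
8 → 7, 7, 7, 5, 5, 3 → 6
11 → 7, 7, 7, 5, 5, 3 → 6
7 → 5, 5, 3 → 3
7 → 5, 5, 3 → 3
7 → 5, 5, 3 → 3
5 → 3 → 1
5 → 3 → 1
3 → none → 0
Sum: 10 + 9 + 7 + 6 + 6 + 3 + 3 + 3 + 1 + 1 + 0 = 49

49 out-of-order pairs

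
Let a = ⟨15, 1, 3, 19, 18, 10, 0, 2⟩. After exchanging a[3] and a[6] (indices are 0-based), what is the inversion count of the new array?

Positions 3 and 6 hold 19 and 0; after swapping, the array is [15, 1, 3, 0, 18, 10, 19, 2].
Sweep left to right; for each value list the smaller values that follow it:
15 → 1, 3, 0, 10, 2 → 5
1 → 0 → 1
3 → 0, 2 → 2
0 → none → 0
18 → 10, 2 → 2
10 → 2 → 1
19 → 2 → 1
2 → none → 0
Sum: 5 + 1 + 2 + 0 + 2 + 1 + 1 + 0 = 12

12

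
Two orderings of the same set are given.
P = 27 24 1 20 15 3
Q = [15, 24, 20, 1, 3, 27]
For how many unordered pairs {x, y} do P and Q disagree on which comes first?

9

Assign each item its position (1..6) in the first ordering, then rewrite the second ordering as that position sequence:
positions: 27→1, 24→2, 1→3, 20→4, 15→5, 3→6
second ordering as positions: [5, 2, 4, 3, 6, 1]
Discordant pairs = inversions in this position sequence.
5: 2, 4, 3, 1 → 4
2: 1 → 1
4: 3, 1 → 2
3: 1 → 1
6: 1 → 1
1: 0
Total: 4 + 1 + 2 + 1 + 1 + 0 = 9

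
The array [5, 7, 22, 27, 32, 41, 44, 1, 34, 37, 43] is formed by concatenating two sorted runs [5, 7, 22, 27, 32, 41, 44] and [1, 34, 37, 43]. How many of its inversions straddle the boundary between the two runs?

There are 12 split inversions.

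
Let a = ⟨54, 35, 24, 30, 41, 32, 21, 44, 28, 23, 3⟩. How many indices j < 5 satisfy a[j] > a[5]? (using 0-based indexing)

3

The element at index 5 is 32.
Elements before it: 54, 35, 24, 30, 41
Those larger than 32: 54, 35, 41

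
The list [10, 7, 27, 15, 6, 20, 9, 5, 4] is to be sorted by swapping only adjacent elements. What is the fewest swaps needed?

Minimum adjacent swaps = number of inversions (each swap of adjacent out-of-order elements removes one inversion and no swap can remove more).
Count inversions — for each element, later elements that are smaller:
10: 7, 6, 9, 5, 4 → 5
7: 6, 5, 4 → 3
27: 15, 6, 20, 9, 5, 4 → 6
15: 6, 9, 5, 4 → 4
6: 5, 4 → 2
20: 9, 5, 4 → 3
9: 5, 4 → 2
5: 4 → 1
4: none → 0
Total inversions: 5 + 3 + 6 + 4 + 2 + 3 + 2 + 1 + 0 = 26

26 swaps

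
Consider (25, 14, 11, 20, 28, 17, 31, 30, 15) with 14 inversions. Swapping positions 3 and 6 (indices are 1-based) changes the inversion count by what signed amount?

Positions 3 and 6 hold 11 and 17; after swapping, the array is [25, 14, 17, 20, 28, 11, 31, 30, 15].
Count, for each position, how many later elements it exceeds:
25 → 14, 17, 20, 11, 15 → 5
14 → 11 → 1
17 → 11, 15 → 2
20 → 11, 15 → 2
28 → 11, 15 → 2
11 → none → 0
31 → 30, 15 → 2
30 → 15 → 1
15 → none → 0
Sum: 5 + 1 + 2 + 2 + 2 + 0 + 2 + 1 + 0 = 15
Change: 15 − 14 = +1

+1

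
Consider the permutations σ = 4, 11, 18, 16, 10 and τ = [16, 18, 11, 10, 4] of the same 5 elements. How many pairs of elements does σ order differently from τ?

Assign each item its position (1..5) in the first ordering, then rewrite the second ordering as that position sequence:
positions: 4→1, 11→2, 18→3, 16→4, 10→5
second ordering as positions: [4, 3, 2, 5, 1]
Discordant pairs = inversions in this position sequence.
4: 3, 2, 1 → 3
3: 2, 1 → 2
2: 1 → 1
5: 1 → 1
1: 0
Total: 3 + 2 + 1 + 1 + 0 = 7

7 discordant pairs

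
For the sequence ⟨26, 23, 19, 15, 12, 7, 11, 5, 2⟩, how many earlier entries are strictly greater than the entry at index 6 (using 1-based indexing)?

The element at index 6 is 7.
Elements before it: 26, 23, 19, 15, 12
Those larger than 7: 26, 23, 19, 15, 12

5 such elements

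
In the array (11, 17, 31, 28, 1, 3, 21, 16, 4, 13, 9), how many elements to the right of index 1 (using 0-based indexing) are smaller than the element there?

The element at index 1 is 17.
Elements after it: 31, 28, 1, 3, 21, 16, 4, 13, 9
Those smaller than 17: 1, 3, 16, 4, 13, 9

6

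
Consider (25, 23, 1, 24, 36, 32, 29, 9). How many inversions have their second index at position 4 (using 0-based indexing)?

0

The element at index 4 is 36.
Elements before it: 25, 23, 1, 24
None of them are larger than 36.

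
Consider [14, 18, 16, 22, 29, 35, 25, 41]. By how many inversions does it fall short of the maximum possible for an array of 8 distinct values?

Maximum inversions for 8 distinct elements is C(8, 2) = 8·7/2 = 28.
Current inversions — for each element, count later smaller elements:
14: 0
18: 1
16: 0
22: 0
29: 1
35: 1
25: 0
41: 0
Current total: 0 + 1 + 0 + 0 + 1 + 1 + 0 + 0 = 3
Shortfall: 28 − 3 = 25

25 inversions short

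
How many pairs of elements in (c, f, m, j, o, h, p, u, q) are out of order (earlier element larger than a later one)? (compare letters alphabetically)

Sweep left to right; for each value list the smaller values that follow it:
c → none → 0
f → none → 0
m → j, h → 2
j → h → 1
o → h → 1
h → none → 0
p → none → 0
u → q → 1
q → none → 0
Sum: 0 + 0 + 2 + 1 + 1 + 0 + 0 + 1 + 0 = 5

Inversions: 5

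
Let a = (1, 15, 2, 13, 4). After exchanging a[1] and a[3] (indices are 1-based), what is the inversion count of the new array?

5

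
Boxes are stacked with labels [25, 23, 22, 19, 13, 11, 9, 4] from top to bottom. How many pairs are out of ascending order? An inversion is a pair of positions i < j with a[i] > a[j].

For each element, count later entries that are smaller:
25: 7
23: 6
22: 5
19: 4
13: 3
11: 2
9: 1
4: 0
Sum: 7 + 6 + 5 + 4 + 3 + 2 + 1 + 0 = 28

28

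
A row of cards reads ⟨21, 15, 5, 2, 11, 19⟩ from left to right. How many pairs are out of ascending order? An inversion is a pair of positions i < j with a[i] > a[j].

Inversion pairs (indices are 1-based):
(1,2): 21 > 15
(1,3): 21 > 5
(1,4): 21 > 2
(1,5): 21 > 11
(1,6): 21 > 19
(2,3): 15 > 5
(2,4): 15 > 2
(2,5): 15 > 11
(3,4): 5 > 2
That's 9 pairs.

9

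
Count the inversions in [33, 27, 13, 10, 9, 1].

15 out-of-order pairs

Element-by-element contributions:
33 → 27, 13, 10, 9, 1 → 5
27 → 13, 10, 9, 1 → 4
13 → 10, 9, 1 → 3
10 → 9, 1 → 2
9 → 1 → 1
1 → none → 0
Sum: 5 + 4 + 3 + 2 + 1 + 0 = 15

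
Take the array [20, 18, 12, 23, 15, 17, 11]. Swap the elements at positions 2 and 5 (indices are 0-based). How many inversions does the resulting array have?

18

Positions 2 and 5 hold 12 and 17; after swapping, the array is [20, 18, 17, 23, 15, 12, 11].
For each element, count later entries that are smaller:
20 → 18, 17, 15, 12, 11 → 5
18 → 17, 15, 12, 11 → 4
17 → 15, 12, 11 → 3
23 → 15, 12, 11 → 3
15 → 12, 11 → 2
12 → 11 → 1
11 → none → 0
Sum: 5 + 4 + 3 + 3 + 2 + 1 + 0 = 18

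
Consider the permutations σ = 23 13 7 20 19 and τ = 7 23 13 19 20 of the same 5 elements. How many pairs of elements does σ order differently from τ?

Assign each item its position (1..5) in the first ordering, then rewrite the second ordering as that position sequence:
positions: 23→1, 13→2, 7→3, 20→4, 19→5
second ordering as positions: [3, 1, 2, 5, 4]
Discordant pairs = inversions in this position sequence.
3: 1, 2 → 2
1: 0
2: 0
5: 4 → 1
4: 0
Total: 2 + 0 + 0 + 1 + 0 = 3

3 discordant pairs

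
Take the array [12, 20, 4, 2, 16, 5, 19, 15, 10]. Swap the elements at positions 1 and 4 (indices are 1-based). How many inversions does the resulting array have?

There are 15 inversions.

Positions 1 and 4 hold 12 and 2; after swapping, the array is [2, 20, 4, 12, 16, 5, 19, 15, 10].
Sweep left to right; for each value list the smaller values that follow it:
2 → none → 0
20 → 4, 12, 16, 5, 19, 15, 10 → 7
4 → none → 0
12 → 5, 10 → 2
16 → 5, 15, 10 → 3
5 → none → 0
19 → 15, 10 → 2
15 → 10 → 1
10 → none → 0
Sum: 0 + 7 + 0 + 2 + 3 + 0 + 2 + 1 + 0 = 15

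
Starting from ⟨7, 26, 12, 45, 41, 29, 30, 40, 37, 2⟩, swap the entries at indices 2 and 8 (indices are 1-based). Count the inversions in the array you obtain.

Positions 2 and 8 hold 26 and 40; after swapping, the array is [7, 40, 12, 45, 41, 29, 30, 26, 37, 2].
Sweep left to right; for each value list the smaller values that follow it:
7 → 2 → 1
40 → 12, 29, 30, 26, 37, 2 → 6
12 → 2 → 1
45 → 41, 29, 30, 26, 37, 2 → 6
41 → 29, 30, 26, 37, 2 → 5
29 → 26, 2 → 2
30 → 26, 2 → 2
26 → 2 → 1
37 → 2 → 1
2 → none → 0
Sum: 1 + 6 + 1 + 6 + 5 + 2 + 2 + 1 + 1 + 0 = 25

25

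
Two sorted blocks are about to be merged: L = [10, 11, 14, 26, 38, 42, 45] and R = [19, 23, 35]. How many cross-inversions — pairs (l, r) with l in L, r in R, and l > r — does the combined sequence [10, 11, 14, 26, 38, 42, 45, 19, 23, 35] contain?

11 split inversions

Take each right-half value and tally the left-half values above it:
r = 19: 26, 38, 42, 45 → 4
r = 23: 26, 38, 42, 45 → 4
r = 35: 38, 42, 45 → 3
Cross-inversions: 4 + 4 + 3 = 11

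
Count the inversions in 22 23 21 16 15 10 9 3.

Sweep left to right; for each value list the smaller values that follow it:
22: 6
23: 6
21: 5
16: 4
15: 3
10: 2
9: 1
3: 0
Sum: 6 + 6 + 5 + 4 + 3 + 2 + 1 + 0 = 27

There are 27 inversions.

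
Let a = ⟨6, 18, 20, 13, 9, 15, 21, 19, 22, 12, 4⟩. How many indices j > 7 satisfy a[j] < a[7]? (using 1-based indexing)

3

The element at index 7 is 21.
Elements after it: 19, 22, 12, 4
Those smaller than 21: 19, 12, 4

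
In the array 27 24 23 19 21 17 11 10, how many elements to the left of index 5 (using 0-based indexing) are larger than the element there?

5

The element at index 5 is 17.
Elements before it: 27, 24, 23, 19, 21
Those larger than 17: 27, 24, 23, 19, 21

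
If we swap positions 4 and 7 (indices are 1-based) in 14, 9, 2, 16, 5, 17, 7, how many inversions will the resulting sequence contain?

9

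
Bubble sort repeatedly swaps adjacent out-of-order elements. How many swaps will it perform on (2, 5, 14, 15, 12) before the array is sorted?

Minimum adjacent swaps = number of inversions (each swap of adjacent out-of-order elements removes one inversion and no swap can remove more).
Count inversions — for each element, later elements that are smaller:
2: none → 0
5: none → 0
14: 12 → 1
15: 12 → 1
12: none → 0
Total inversions: 0 + 0 + 1 + 1 + 0 = 2

2 adjacent swaps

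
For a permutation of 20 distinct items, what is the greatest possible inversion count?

There are 190 inversions.

The maximum occurs when the array is in strictly decreasing order: every one of the C(20, 2) pairs is inverted.
C(20, 2) = 20·19/2 = 190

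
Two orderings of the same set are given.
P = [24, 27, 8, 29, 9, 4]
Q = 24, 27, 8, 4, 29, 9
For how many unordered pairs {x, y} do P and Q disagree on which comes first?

2 disagreeing pairs

Assign each item its position (1..6) in the first ordering, then rewrite the second ordering as that position sequence:
positions: 24→1, 27→2, 8→3, 29→4, 9→5, 4→6
second ordering as positions: [1, 2, 3, 6, 4, 5]
Discordant pairs = inversions in this position sequence.
1: 0
2: 0
3: 0
6: 4, 5 → 2
4: 0
5: 0
Total: 0 + 0 + 0 + 2 + 0 + 0 = 2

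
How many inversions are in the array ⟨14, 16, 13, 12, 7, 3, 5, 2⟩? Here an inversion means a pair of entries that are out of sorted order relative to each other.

Sweep left to right; for each value list the smaller values that follow it:
14: 6
16: 6
13: 5
12: 4
7: 3
3: 1
5: 1
2: 0
Sum: 6 + 6 + 5 + 4 + 3 + 1 + 1 + 0 = 26

26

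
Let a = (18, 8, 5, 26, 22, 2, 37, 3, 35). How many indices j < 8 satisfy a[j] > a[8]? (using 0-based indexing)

The element at index 8 is 35.
Elements before it: 18, 8, 5, 26, 22, 2, 37, 3
Those larger than 35: 37

1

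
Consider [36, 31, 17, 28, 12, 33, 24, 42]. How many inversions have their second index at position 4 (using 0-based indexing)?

4

The element at index 4 is 12.
Elements before it: 36, 31, 17, 28
Those larger than 12: 36, 31, 17, 28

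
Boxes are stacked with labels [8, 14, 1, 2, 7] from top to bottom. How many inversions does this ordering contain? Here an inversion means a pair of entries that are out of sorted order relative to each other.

6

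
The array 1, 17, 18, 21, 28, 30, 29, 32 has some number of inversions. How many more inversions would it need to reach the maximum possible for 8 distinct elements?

Maximum inversions for 8 distinct elements is C(8, 2) = 8·7/2 = 28.
Current inversions — for each element, count later smaller elements:
1: 0
17: 0
18: 0
21: 0
28: 0
30: 1
29: 0
32: 0
Current total: 0 + 0 + 0 + 0 + 0 + 1 + 0 + 0 = 1
Shortfall: 28 − 1 = 27

27 inversions short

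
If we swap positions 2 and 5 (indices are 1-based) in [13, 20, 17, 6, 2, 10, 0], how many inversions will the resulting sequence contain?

12

Positions 2 and 5 hold 20 and 2; after swapping, the array is [13, 2, 17, 6, 20, 10, 0].
Count, for each position, how many later elements it exceeds:
13: 4
2: 1
17: 3
6: 1
20: 2
10: 1
0: 0
Sum: 4 + 1 + 3 + 1 + 2 + 1 + 0 = 12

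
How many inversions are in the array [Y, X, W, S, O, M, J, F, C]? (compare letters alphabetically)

Count, for each position, how many later elements it exceeds:
Y → X, W, S, O, M, J, F, C → 8
X → W, S, O, M, J, F, C → 7
W → S, O, M, J, F, C → 6
S → O, M, J, F, C → 5
O → M, J, F, C → 4
M → J, F, C → 3
J → F, C → 2
F → C → 1
C → none → 0
Sum: 8 + 7 + 6 + 5 + 4 + 3 + 2 + 1 + 0 = 36

Inversions: 36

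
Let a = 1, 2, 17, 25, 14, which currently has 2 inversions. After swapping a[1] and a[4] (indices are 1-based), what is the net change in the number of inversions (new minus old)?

+5

Positions 1 and 4 hold 1 and 25; after swapping, the array is [25, 2, 17, 1, 14].
For each element, count later entries that are smaller:
25: 4
2: 1
17: 2
1: 0
14: 0
Sum: 4 + 1 + 2 + 0 + 0 = 7
Change: 7 − 2 = +5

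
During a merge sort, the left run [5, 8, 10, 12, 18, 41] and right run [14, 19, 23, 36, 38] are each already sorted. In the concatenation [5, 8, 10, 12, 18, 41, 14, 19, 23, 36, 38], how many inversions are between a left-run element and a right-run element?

Take each right-half value and tally the left-half values above it:
r = 14: 18, 41 → 2
r = 19: 41 → 1
r = 23: 41 → 1
r = 36: 41 → 1
r = 38: 41 → 1
Cross-inversions: 2 + 1 + 1 + 1 + 1 = 6

6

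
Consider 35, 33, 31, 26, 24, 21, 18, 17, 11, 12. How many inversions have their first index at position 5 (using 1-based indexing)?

5

The element at index 5 is 24.
Elements after it: 21, 18, 17, 11, 12
Those smaller than 24: 21, 18, 17, 11, 12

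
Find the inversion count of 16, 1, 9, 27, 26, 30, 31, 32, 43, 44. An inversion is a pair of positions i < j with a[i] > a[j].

3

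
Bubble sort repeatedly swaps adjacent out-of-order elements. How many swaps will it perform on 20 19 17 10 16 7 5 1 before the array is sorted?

Minimum adjacent swaps = number of inversions (each swap of adjacent out-of-order elements removes one inversion and no swap can remove more).
Count inversions — for each element, later elements that are smaller:
20: 19, 17, 10, 16, 7, 5, 1 → 7
19: 17, 10, 16, 7, 5, 1 → 6
17: 10, 16, 7, 5, 1 → 5
10: 7, 5, 1 → 3
16: 7, 5, 1 → 3
7: 5, 1 → 2
5: 1 → 1
1: none → 0
Total inversions: 7 + 6 + 5 + 3 + 3 + 2 + 1 + 0 = 27

27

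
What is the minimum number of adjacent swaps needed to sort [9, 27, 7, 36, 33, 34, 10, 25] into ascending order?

12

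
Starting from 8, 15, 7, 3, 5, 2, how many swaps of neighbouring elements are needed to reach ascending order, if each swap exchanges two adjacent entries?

The minimum number of adjacent swaps to sort an array equals its inversion count, since every such swap removes exactly one inversion.
Count inversions — for each element, later elements that are smaller:
8: 7, 3, 5, 2 → 4
15: 7, 3, 5, 2 → 4
7: 3, 5, 2 → 3
3: 2 → 1
5: 2 → 1
2: none → 0
Total inversions: 4 + 4 + 3 + 1 + 1 + 0 = 13

13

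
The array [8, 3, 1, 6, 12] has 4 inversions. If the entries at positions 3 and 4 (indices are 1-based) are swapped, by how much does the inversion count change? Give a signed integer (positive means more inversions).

+1

Positions 3 and 4 hold 1 and 6; after swapping, the array is [8, 3, 6, 1, 12].
Count, for each position, how many later elements it exceeds:
8 → 3, 6, 1 → 3
3 → 1 → 1
6 → 1 → 1
1 → none → 0
12 → none → 0
Sum: 3 + 1 + 1 + 0 + 0 = 5
Change: 5 − 4 = +1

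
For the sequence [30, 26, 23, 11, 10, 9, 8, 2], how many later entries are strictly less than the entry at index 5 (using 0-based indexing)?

The element at index 5 is 9.
Elements after it: 8, 2
Those smaller than 9: 8, 2

2 such elements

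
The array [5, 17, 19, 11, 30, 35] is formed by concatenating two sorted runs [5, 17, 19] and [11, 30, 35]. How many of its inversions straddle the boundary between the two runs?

For each element r of the right run, count left-run elements greater than r:
r = 11: 17, 19 → 2
r = 30: none → 0
r = 35: none → 0
Cross-inversions: 2 + 0 + 0 = 2

2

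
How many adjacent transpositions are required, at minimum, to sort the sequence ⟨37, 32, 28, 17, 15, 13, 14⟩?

There are 20 adjacent swaps.

Minimum adjacent swaps = number of inversions (each swap of adjacent out-of-order elements removes one inversion and no swap can remove more).
Count inversions — for each element, later elements that are smaller:
37: 32, 28, 17, 15, 13, 14 → 6
32: 28, 17, 15, 13, 14 → 5
28: 17, 15, 13, 14 → 4
17: 15, 13, 14 → 3
15: 13, 14 → 2
13: none → 0
14: none → 0
Total inversions: 6 + 5 + 4 + 3 + 2 + 0 + 0 = 20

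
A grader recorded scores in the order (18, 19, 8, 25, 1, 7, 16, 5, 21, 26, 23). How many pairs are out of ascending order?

22 inversions

Element-by-element contributions:
18: 5
19: 5
8: 3
25: 6
1: 0
7: 1
16: 1
5: 0
21: 0
26: 1
23: 0
Sum: 5 + 5 + 3 + 6 + 0 + 1 + 1 + 0 + 0 + 1 + 0 = 22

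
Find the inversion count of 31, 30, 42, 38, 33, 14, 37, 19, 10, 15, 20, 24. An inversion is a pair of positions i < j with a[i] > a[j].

44

Count, for each position, how many later elements it exceeds:
31: 7
30: 6
42: 9
38: 8
33: 6
14: 1
37: 5
19: 2
10: 0
15: 0
20: 0
24: 0
Sum: 7 + 6 + 9 + 8 + 6 + 1 + 5 + 2 + 0 + 0 + 0 + 0 = 44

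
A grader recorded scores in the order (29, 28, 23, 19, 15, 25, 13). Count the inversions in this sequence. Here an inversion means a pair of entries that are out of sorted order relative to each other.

Out-of-order pairs: 18

For each element, count later entries that are smaller:
29 → 28, 23, 19, 15, 25, 13 → 6
28 → 23, 19, 15, 25, 13 → 5
23 → 19, 15, 13 → 3
19 → 15, 13 → 2
15 → 13 → 1
25 → 13 → 1
13 → none → 0
Sum: 6 + 5 + 3 + 2 + 1 + 1 + 0 = 18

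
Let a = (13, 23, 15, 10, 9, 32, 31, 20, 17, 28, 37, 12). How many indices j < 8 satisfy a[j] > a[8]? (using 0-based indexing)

The element at index 8 is 17.
Elements before it: 13, 23, 15, 10, 9, 32, 31, 20
Those larger than 17: 23, 32, 31, 20

4 such elements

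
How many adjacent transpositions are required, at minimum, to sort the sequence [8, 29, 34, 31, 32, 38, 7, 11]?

Each adjacent swap fixes exactly one inversion, so the minimum swap count equals the number of inversions.
Count inversions — for each element, later elements that are smaller:
8: 7 → 1
29: 7, 11 → 2
34: 31, 32, 7, 11 → 4
31: 7, 11 → 2
32: 7, 11 → 2
38: 7, 11 → 2
7: none → 0
11: none → 0
Total inversions: 1 + 2 + 4 + 2 + 2 + 2 + 0 + 0 = 13

13 adjacent swaps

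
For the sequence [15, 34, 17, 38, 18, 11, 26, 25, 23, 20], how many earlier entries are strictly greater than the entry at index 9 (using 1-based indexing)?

The element at index 9 is 23.
Elements before it: 15, 34, 17, 38, 18, 11, 26, 25
Those larger than 23: 34, 38, 26, 25

4 such elements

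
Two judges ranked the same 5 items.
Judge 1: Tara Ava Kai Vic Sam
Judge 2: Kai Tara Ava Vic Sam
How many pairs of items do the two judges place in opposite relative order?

Assign each item its position (1..5) in the first ordering, then rewrite the second ordering as that position sequence:
positions: Tara→1, Ava→2, Kai→3, Vic→4, Sam→5
second ordering as positions: [3, 1, 2, 4, 5]
Discordant pairs = inversions in this position sequence.
3: 1, 2 → 2
1: 0
2: 0
4: 0
5: 0
Total: 2 + 0 + 0 + 0 + 0 = 2

2 discordant pairs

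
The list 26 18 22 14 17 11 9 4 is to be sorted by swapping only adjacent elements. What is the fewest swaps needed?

The minimum number of adjacent swaps to sort an array equals its inversion count, since every such swap removes exactly one inversion.
Count inversions — for each element, later elements that are smaller:
26: 18, 22, 14, 17, 11, 9, 4 → 7
18: 14, 17, 11, 9, 4 → 5
22: 14, 17, 11, 9, 4 → 5
14: 11, 9, 4 → 3
17: 11, 9, 4 → 3
11: 9, 4 → 2
9: 4 → 1
4: none → 0
Total inversions: 7 + 5 + 5 + 3 + 3 + 2 + 1 + 0 = 26

26 swaps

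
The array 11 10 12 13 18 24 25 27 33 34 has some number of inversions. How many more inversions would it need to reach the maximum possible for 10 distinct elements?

Maximum inversions for 10 distinct elements is C(10, 2) = 10·9/2 = 45.
Current inversions — for each element, count later smaller elements:
11: 1
10: 0
12: 0
13: 0
18: 0
24: 0
25: 0
27: 0
33: 0
34: 0
Current total: 1 + 0 + 0 + 0 + 0 + 0 + 0 + 0 + 0 + 0 = 1
Shortfall: 45 − 1 = 44

44 inversions short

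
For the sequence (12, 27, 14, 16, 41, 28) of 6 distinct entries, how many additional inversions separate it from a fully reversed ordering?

Maximum inversions for 6 distinct elements is C(6, 2) = 6·5/2 = 15.
Current inversions — for each element, count later smaller elements:
12: 0
27: 2
14: 0
16: 0
41: 1
28: 0
Current total: 0 + 2 + 0 + 0 + 1 + 0 = 3
Shortfall: 15 − 3 = 12

12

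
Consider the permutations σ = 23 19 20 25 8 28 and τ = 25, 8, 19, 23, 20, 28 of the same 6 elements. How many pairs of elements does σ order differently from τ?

7 discordant pairs

Assign each item its position (1..6) in the first ordering, then rewrite the second ordering as that position sequence:
positions: 23→1, 19→2, 20→3, 25→4, 8→5, 28→6
second ordering as positions: [4, 5, 2, 1, 3, 6]
Discordant pairs = inversions in this position sequence.
4: 2, 1, 3 → 3
5: 2, 1, 3 → 3
2: 1 → 1
1: 0
3: 0
6: 0
Total: 3 + 3 + 1 + 0 + 0 + 0 = 7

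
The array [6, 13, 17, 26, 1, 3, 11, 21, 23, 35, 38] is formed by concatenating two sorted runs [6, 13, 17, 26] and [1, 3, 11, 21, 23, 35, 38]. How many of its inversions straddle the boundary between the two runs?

13

Count, for every r in R, how many entries of L exceed r:
r = 1: 6, 13, 17, 26 → 4
r = 3: 6, 13, 17, 26 → 4
r = 11: 13, 17, 26 → 3
r = 21: 26 → 1
r = 23: 26 → 1
r = 35: none → 0
r = 38: none → 0
Cross-inversions: 4 + 4 + 3 + 1 + 1 + 0 + 0 = 13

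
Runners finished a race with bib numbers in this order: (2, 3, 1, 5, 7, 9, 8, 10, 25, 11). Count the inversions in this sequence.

4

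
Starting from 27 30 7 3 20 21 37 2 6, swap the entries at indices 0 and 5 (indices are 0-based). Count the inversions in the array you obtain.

Inversions: 21

Positions 0 and 5 hold 27 and 21; after swapping, the array is [21, 30, 7, 3, 20, 27, 37, 2, 6].
Sweep left to right; for each value list the smaller values that follow it:
21 → 7, 3, 20, 2, 6 → 5
30 → 7, 3, 20, 27, 2, 6 → 6
7 → 3, 2, 6 → 3
3 → 2 → 1
20 → 2, 6 → 2
27 → 2, 6 → 2
37 → 2, 6 → 2
2 → none → 0
6 → none → 0
Sum: 5 + 6 + 3 + 1 + 2 + 2 + 2 + 0 + 0 = 21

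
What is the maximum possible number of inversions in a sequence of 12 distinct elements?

Inversions: 66

A reversed (strictly descending) arrangement makes every pair an inversion, giving C(12, 2) inversions.
C(12, 2) = 12·11/2 = 66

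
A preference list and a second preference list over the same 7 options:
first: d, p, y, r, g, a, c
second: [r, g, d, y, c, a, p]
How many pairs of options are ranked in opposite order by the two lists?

10

Assign each item its position (1..7) in the first ordering, then rewrite the second ordering as that position sequence:
positions: d→1, p→2, y→3, r→4, g→5, a→6, c→7
second ordering as positions: [4, 5, 1, 3, 7, 6, 2]
Discordant pairs = inversions in this position sequence.
4: 1, 3, 2 → 3
5: 1, 3, 2 → 3
1: 0
3: 2 → 1
7: 6, 2 → 2
6: 2 → 1
2: 0
Total: 3 + 3 + 0 + 1 + 2 + 1 + 0 = 10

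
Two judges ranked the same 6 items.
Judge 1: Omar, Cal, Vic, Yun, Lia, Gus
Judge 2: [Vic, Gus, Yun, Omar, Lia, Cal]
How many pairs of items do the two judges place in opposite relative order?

Assign each item its position (1..6) in the first ordering, then rewrite the second ordering as that position sequence:
positions: Omar→1, Cal→2, Vic→3, Yun→4, Lia→5, Gus→6
second ordering as positions: [3, 6, 4, 1, 5, 2]
Discordant pairs = inversions in this position sequence.
3: 1, 2 → 2
6: 4, 1, 5, 2 → 4
4: 1, 2 → 2
1: 0
5: 2 → 1
2: 0
Total: 2 + 4 + 2 + 0 + 1 + 0 = 9

9 discordant pairs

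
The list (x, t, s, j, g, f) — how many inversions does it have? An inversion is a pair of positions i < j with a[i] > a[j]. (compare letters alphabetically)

Inversions: 15

Count, for each position, how many later elements it exceeds:
x: 5
t: 4
s: 3
j: 2
g: 1
f: 0
Sum: 5 + 4 + 3 + 2 + 1 + 0 = 15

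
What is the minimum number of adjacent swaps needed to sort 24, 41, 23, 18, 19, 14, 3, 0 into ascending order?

Minimum adjacent swaps = number of inversions (each swap of adjacent out-of-order elements removes one inversion and no swap can remove more).
Count inversions — for each element, later elements that are smaller:
24: 23, 18, 19, 14, 3, 0 → 6
41: 23, 18, 19, 14, 3, 0 → 6
23: 18, 19, 14, 3, 0 → 5
18: 14, 3, 0 → 3
19: 14, 3, 0 → 3
14: 3, 0 → 2
3: 0 → 1
0: none → 0
Total inversions: 6 + 6 + 5 + 3 + 3 + 2 + 1 + 0 = 26

26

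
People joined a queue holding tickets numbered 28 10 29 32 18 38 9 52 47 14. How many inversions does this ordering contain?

Count, for each position, how many later elements it exceeds:
28 → 10, 18, 9, 14 → 4
10 → 9 → 1
29 → 18, 9, 14 → 3
32 → 18, 9, 14 → 3
18 → 9, 14 → 2
38 → 9, 14 → 2
9 → none → 0
52 → 47, 14 → 2
47 → 14 → 1
14 → none → 0
Sum: 4 + 1 + 3 + 3 + 2 + 2 + 0 + 2 + 1 + 0 = 18

18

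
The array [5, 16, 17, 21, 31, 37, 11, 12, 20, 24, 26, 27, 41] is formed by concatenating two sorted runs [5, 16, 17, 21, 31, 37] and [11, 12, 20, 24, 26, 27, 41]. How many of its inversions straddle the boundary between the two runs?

Count, for every r in R, how many entries of L exceed r:
r = 11: 16, 17, 21, 31, 37 → 5
r = 12: 16, 17, 21, 31, 37 → 5
r = 20: 21, 31, 37 → 3
r = 24: 31, 37 → 2
r = 26: 31, 37 → 2
r = 27: 31, 37 → 2
r = 41: none → 0
Cross-inversions: 5 + 5 + 3 + 2 + 2 + 2 + 0 = 19

19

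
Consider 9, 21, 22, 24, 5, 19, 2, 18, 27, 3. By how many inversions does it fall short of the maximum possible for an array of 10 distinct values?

20 inversions short

Maximum inversions for 10 distinct elements is C(10, 2) = 10·9/2 = 45.
Current inversions — for each element, count later smaller elements:
9: 3
21: 5
22: 5
24: 5
5: 2
19: 3
2: 0
18: 1
27: 1
3: 0
Current total: 3 + 5 + 5 + 5 + 2 + 3 + 0 + 1 + 1 + 0 = 25
Shortfall: 45 − 25 = 20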